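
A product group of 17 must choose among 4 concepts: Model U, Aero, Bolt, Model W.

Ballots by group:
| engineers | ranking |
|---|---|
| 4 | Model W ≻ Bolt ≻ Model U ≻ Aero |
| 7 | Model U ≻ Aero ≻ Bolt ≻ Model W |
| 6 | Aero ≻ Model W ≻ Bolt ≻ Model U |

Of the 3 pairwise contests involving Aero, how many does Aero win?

2

Aero against each rival (17 engineers):
Aero vs Model U: Model U, 11–6.
Aero–Bolt: Aero 13–4.
Aero vs Model W: Aero preferred on 7+6 = 13 ballots; Aero wins 13–4.
Aero beats Bolt, Model W; loses to Model U — 2 pairwise wins.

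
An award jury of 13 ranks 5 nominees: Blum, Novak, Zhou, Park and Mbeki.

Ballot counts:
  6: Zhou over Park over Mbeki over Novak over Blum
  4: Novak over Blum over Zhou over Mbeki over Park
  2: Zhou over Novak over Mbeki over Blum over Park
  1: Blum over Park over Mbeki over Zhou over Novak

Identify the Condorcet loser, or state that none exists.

Head-to-head results (13 jurors):
Blum vs Novak: 1 to 12, Novak.
Blum–Zhou: Zhou 8–5.
Blum vs Park: 4+2+1 = 7 for Blum, 6 for Park — Blum by 7–6.
Blum–Mbeki: Mbeki 8–5.
Novak vs Zhou: 4 to 9, Zhou.
Novak vs Park: Park, 7–6.
Novak vs Mbeki: Novak is ranked higher on 4+2 = 6 ballots, Mbeki on 7. Mbeki wins 7–6.
Zhou vs Park: Zhou wins 12–1.
Zhou vs Mbeki: Zhou is ranked higher on 6+4+2 = 12 ballots, Mbeki on 1. Zhou wins 12–1.
Park vs Mbeki: 6+1 = 7 for Park, 6 for Mbeki — Park by 7–6.
No nominee is winless: Blum beats Park; Novak beats Blum; Zhou beats Blum; Park beats Novak; Mbeki beats Blum. There is no Condorcet loser.

none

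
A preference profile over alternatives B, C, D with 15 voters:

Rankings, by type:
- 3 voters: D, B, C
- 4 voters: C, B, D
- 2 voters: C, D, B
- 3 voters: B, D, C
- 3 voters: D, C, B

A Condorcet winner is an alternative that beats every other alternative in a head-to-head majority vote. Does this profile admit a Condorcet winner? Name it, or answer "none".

D

Head-to-head results (15 voters):
B vs C: B is ranked higher on 3+3 = 6 ballots, C on 9. C wins 9–6.
B vs D: 4+3 = 7 for B, 8 for D — D by 8–7.
C vs D: C is ranked higher on 4+2 = 6 ballots, D on 9. D wins 9–6.
D wins every pairwise contest, so D is the Condorcet winner.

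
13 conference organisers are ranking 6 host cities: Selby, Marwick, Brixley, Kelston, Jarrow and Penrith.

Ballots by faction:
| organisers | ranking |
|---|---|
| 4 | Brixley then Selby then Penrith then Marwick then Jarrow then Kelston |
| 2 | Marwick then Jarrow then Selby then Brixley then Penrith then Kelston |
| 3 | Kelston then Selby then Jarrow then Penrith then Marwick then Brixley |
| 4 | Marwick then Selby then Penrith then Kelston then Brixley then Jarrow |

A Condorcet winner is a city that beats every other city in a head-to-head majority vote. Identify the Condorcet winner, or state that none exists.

Head-to-head results (13 organisers):
Selby vs Marwick: 7 to 6, Selby.
Selby vs Brixley: 9 to 4, Selby.
Selby vs Kelston: Selby is ranked higher on 4+2+4 = 10 ballots, Kelston on 3. Selby wins 10–3.
Selby vs Jarrow: Selby preferred on 4+3+4 = 11 ballots; Selby wins 11–2.
Selby vs Penrith: Selby preferred on 4+2+3+4 = 13 ballots; Selby wins 13–0.
Marwick vs Brixley: Marwick preferred on 2+3+4 = 9 ballots; Marwick wins 9–4.
Marwick vs Kelston: 4+2+4 = 10 for Marwick, 3 for Kelston — Marwick by 10–3.
Marwick vs Jarrow: 4+2+4 = 10 for Marwick, 3 for Jarrow — Marwick by 10–3.
Marwick vs Penrith: Marwick preferred on 2+4 = 6 ballots; Penrith wins 7–6.
Brixley vs Kelston: Brixley preferred on 4+2 = 6 ballots; Kelston wins 7–6.
Brixley vs Jarrow: 4+4 = 8 for Brixley, 5 for Jarrow — Brixley by 8–5.
Brixley vs Penrith: Brixley preferred on 4+2 = 6 ballots; Penrith wins 7–6.
Kelston vs Jarrow: 7 to 6, Kelston.
Kelston vs Penrith: 3 for Kelston, 10 for Penrith — Penrith by 10–3.
Jarrow vs Penrith: Jarrow preferred on 2+3 = 5 ballots; Penrith wins 8–5.
Selby wins every pairwise contest, so Selby is the Condorcet winner.

Selby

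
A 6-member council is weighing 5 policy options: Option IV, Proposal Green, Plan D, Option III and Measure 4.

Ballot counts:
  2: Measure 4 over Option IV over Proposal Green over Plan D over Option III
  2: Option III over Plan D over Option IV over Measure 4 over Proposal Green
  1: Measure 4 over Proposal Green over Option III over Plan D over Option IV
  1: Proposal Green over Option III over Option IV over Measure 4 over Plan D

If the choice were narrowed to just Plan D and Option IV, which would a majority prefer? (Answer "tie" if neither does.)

Ballots ranking Plan D above Option IV: 2 + 1 = 3.
Ballots ranking Option IV above Plan D: 6 − 3 = 3.
3–3: the pair ties.

tie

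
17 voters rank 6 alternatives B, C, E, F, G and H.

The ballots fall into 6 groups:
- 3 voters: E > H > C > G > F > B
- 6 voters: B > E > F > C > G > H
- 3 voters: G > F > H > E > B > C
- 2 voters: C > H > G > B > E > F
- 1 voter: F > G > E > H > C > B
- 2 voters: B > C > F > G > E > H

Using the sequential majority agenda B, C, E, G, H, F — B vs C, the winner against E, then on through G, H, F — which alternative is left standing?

F

Round 1: B vs C — 11–6, B advances.
Round 2: B vs E — 10–7, B advances.
Round 3: B vs G — 8–9, G advances.
Round 4: G vs H — 12–5, G advances.
Round 5: G vs F — 8–9, F advances.
F survives the agenda.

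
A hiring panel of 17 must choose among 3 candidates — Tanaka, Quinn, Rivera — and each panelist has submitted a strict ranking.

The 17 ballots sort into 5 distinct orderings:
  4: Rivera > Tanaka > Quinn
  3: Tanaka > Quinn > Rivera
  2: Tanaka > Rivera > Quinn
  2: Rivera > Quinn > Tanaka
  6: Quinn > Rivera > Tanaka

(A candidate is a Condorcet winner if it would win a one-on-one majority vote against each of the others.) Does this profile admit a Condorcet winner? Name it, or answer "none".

none

Head-to-head results (17 committee members):
Tanaka vs Quinn: Tanaka preferred on 4+3+2 = 9 ballots; Tanaka wins 9–8.
Tanaka vs Rivera: Tanaka preferred on 3+2 = 5 ballots; Rivera wins 12–5.
Quinn vs Rivera: 9 to 8, Quinn.
Every candidate loses at least once (Tanaka loses to Rivera; Quinn loses to Tanaka; Rivera loses to Quinn). The majority relation contains the cycle Tanaka > Quinn > Rivera > Tanaka, so there is no Condorcet winner.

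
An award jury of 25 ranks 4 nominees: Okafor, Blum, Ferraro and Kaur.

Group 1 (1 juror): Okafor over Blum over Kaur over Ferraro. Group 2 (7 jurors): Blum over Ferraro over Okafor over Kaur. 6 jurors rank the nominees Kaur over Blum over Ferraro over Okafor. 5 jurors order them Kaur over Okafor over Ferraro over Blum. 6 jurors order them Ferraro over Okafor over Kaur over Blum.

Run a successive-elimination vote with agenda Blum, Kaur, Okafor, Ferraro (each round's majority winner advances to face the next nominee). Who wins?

Ferraro

Round 1: Blum vs Kaur — 8–17, Kaur advances.
Round 2: Kaur vs Okafor — 11–14, Okafor advances.
Round 3: Okafor vs Ferraro — 6–19, Ferraro advances.
Ferraro survives the agenda.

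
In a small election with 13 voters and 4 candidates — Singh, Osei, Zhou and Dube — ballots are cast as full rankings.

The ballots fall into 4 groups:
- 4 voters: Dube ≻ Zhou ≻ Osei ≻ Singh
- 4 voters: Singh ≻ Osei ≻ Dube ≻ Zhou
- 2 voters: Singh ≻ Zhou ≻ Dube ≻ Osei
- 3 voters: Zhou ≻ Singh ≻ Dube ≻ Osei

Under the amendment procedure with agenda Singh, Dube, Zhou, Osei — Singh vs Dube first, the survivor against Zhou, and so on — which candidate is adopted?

Round 1: Singh vs Dube — 9–4, Singh advances.
Round 2: Singh vs Zhou — 6–7, Zhou advances.
Round 3: Zhou vs Osei — 9–4, Zhou advances.
The agenda winner is Zhou.

Zhou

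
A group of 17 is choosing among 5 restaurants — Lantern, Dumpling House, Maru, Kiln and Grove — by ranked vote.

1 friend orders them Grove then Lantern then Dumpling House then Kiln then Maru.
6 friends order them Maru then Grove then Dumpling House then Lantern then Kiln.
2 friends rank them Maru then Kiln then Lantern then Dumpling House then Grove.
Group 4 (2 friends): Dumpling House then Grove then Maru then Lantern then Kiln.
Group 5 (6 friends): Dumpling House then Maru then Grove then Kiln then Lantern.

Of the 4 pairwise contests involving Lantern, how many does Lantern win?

Lantern against each rival (17 friends):
Lantern vs Dumpling House: Lantern preferred on 1+2 = 3 ballots; Dumpling House wins 14–3.
Lantern vs Maru: Maru wins 16–1.
Lantern–Kiln: Lantern 9–8.
Lantern vs Grove: Lantern is ranked higher on 2 ballots, Grove on 15. Grove wins 15–2.
Lantern beats Kiln; loses to Dumpling House, Maru, Grove — 1 pairwise win.

1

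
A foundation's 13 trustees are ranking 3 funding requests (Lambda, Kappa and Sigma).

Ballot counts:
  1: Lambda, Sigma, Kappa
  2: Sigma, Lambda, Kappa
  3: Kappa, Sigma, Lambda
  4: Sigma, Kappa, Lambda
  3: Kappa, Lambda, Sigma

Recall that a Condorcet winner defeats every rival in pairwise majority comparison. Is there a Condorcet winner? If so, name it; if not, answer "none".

Check each pair by majority over 13 ballots:
Lambda vs Kappa: Kappa, 10–3.
Lambda vs Sigma: Sigma wins 9–4.
Kappa vs Sigma: Sigma, 7–6.
Only Sigma has no losses; Sigma is the Condorcet winner.

Sigma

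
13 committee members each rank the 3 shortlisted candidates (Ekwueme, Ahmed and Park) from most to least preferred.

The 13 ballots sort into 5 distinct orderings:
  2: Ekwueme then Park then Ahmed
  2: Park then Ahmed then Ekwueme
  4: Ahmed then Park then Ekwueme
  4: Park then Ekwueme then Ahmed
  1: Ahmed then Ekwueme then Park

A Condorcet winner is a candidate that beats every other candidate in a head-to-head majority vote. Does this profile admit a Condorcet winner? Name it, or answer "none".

Head-to-head results (13 committee members):
Ekwueme–Ahmed: Ahmed 7–6.
Ekwueme vs Park: Ekwueme preferred on 2+1 = 3 ballots; Park wins 10–3.
Ahmed–Park: Park 8–5.
Park wins every pairwise contest, so Park is the Condorcet winner.

Park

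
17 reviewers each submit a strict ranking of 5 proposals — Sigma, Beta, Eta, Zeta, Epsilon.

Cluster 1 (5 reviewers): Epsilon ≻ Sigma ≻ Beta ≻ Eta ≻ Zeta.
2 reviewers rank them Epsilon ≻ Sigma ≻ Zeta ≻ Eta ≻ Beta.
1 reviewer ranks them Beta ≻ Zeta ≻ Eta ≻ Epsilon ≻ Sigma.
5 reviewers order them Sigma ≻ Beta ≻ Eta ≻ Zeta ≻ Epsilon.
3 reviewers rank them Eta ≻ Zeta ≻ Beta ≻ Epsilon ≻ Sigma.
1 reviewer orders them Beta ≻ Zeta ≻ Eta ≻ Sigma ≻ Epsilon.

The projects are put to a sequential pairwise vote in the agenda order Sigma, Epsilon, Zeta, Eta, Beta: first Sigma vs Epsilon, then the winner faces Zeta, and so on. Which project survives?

Round 1: Sigma vs Epsilon — 6–11, Epsilon advances.
Round 2: Epsilon vs Zeta — 7–10, Zeta advances.
Round 3: Zeta vs Eta — 4–13, Eta advances.
Round 4: Eta vs Beta — 5–12, Beta advances.
Beta survives the agenda.

Beta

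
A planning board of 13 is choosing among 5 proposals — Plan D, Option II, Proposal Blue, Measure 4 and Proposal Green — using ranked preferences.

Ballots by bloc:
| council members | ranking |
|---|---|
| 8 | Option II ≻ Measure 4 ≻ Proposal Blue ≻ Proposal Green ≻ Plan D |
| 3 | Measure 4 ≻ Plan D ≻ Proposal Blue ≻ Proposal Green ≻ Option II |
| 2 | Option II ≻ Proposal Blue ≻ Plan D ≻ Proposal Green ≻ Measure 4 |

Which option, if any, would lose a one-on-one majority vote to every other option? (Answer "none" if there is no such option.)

Plan D

Head-to-head results (13 council members):
Plan D vs Option II: Option II wins 10–3.
Plan D–Proposal Blue: Proposal Blue 10–3.
Plan D–Measure 4: Measure 4 11–2.
Plan D vs Proposal Green: Proposal Green wins 8–5.
Option II–Proposal Blue: Option II 10–3.
Option II vs Measure 4: Option II wins 10–3.
Option II vs Proposal Green: Option II, 10–3.
Proposal Blue vs Measure 4: Proposal Blue is ranked higher on 2 ballots, Measure 4 on 11. Measure 4 wins 11–2.
Proposal Blue vs Proposal Green: 8+3+2 = 13 for Proposal Blue, 0 for Proposal Green — Proposal Blue by 13–0.
Measure 4 vs Proposal Green: 8+3 = 11 for Measure 4, 2 for Proposal Green — Measure 4 by 11–2.
Plan D is beaten in every head-to-head and is the Condorcet loser.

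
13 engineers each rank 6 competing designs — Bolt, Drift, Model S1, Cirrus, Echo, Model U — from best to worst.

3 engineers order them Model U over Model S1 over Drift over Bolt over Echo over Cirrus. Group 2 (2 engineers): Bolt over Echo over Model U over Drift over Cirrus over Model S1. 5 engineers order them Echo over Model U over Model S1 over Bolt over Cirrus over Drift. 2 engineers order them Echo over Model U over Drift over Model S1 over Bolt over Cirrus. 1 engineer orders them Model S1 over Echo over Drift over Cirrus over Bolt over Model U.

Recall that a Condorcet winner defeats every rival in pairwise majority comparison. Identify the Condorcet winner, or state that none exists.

Check each pair by majority over 13 ballots:
Bolt–Drift: Bolt 7–6.
Bolt vs Model S1: Model S1, 11–2.
Bolt vs Cirrus: Bolt wins 12–1.
Bolt–Echo: Echo 8–5.
Bolt vs Model U: Model U, 10–3.
Drift vs Model S1: Model S1, 9–4.
Drift vs Cirrus: Drift wins 8–5.
Drift–Echo: Echo 10–3.
Drift vs Model U: Model U wins 12–1.
Model S1–Cirrus: Model S1 11–2.
Model S1 vs Echo: Echo wins 9–4.
Model S1–Model U: Model U 12–1.
Cirrus–Echo: Echo 13–0.
Cirrus vs Model U: Model U wins 12–1.
Echo–Model U: Echo 10–3.
Only Echo has no losses; Echo is the Condorcet winner.

Echo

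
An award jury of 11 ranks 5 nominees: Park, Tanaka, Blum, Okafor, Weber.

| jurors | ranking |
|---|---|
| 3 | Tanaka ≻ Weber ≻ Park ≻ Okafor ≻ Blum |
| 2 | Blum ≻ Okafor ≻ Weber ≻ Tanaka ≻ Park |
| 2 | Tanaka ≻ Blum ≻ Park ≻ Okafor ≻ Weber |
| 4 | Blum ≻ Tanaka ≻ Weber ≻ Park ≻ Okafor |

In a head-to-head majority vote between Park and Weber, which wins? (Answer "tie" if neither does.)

Weber

Ballots ranking Park above Weber: 2.
Ballots ranking Weber above Park: 11 − 2 = 9.
Weber wins the head-to-head 9–2.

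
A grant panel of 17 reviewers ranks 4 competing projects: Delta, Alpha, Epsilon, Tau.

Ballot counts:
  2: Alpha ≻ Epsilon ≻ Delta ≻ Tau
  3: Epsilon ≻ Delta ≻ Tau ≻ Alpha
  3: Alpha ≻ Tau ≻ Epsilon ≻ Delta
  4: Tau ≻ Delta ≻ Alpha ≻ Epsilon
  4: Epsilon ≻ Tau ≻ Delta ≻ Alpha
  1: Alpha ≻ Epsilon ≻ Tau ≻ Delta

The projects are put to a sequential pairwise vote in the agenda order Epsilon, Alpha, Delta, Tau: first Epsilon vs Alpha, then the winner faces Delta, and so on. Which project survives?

Round 1: Epsilon vs Alpha — 7–10, Alpha advances.
Round 2: Alpha vs Delta — 6–11, Delta advances.
Round 3: Delta vs Tau — 5–12, Tau advances.
Tau survives the agenda.

Tau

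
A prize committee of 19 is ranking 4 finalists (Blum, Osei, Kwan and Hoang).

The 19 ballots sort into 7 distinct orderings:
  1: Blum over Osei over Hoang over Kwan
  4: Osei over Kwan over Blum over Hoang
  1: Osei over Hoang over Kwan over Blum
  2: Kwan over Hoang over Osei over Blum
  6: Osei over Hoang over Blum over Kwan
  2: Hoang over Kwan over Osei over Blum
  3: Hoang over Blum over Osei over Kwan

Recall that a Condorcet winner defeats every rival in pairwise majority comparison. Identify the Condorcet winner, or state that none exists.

Osei

Pairwise majorities:
Blum vs Osei: Osei, 15–4.
Blum–Kwan: Blum 10–9.
Blum vs Hoang: Hoang wins 14–5.
Osei vs Kwan: Osei wins 15–4.
Osei vs Hoang: Osei wins 12–7.
Kwan vs Hoang: Hoang wins 13–6.
Osei defeats every rival head-to-head and is the Condorcet winner.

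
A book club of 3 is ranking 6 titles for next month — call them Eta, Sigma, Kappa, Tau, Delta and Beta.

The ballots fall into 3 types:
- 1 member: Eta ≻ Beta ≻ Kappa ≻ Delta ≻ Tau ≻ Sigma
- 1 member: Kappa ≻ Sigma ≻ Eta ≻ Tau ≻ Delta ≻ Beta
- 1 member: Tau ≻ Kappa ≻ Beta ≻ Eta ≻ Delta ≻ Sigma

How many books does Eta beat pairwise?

4

Eta against each rival (3 members):
Eta vs Sigma: Eta wins 2–1.
Eta vs Kappa: 1 to 2, Kappa.
Eta vs Tau: Eta preferred on 1+1 = 2 ballots; Eta wins 2–1.
Eta vs Delta: Eta wins 3–0.
Eta vs Beta: Eta is ranked higher on 1+1 = 2 ballots, Beta on 1. Eta wins 2–1.
Eta beats Sigma, Tau, Delta, Beta; loses to Kappa — 4 pairwise wins.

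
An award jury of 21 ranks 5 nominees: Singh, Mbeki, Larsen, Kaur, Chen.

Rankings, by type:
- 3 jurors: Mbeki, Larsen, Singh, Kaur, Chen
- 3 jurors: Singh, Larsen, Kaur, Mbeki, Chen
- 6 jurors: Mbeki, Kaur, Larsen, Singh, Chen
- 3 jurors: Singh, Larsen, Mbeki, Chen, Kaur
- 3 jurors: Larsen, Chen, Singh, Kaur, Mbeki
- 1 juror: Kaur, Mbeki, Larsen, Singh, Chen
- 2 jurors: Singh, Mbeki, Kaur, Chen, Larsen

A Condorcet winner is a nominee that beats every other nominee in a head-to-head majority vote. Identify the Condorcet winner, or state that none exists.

Pairwise majorities:
Singh vs Mbeki: Singh, 11–10.
Singh vs Larsen: Larsen wins 13–8.
Singh vs Kaur: Singh, 14–7.
Singh vs Chen: Singh is ranked higher on 3+3+6+3+1+2 = 18 ballots, Chen on 3. Singh wins 18–3.
Mbeki vs Larsen: Mbeki preferred on 3+6+1+2 = 12 ballots; Mbeki wins 12–9.
Mbeki vs Kaur: 14 to 7, Mbeki.
Mbeki vs Chen: Mbeki wins 18–3.
Larsen–Kaur: Larsen 12–9.
Larsen vs Chen: Larsen is ranked higher on 3+3+6+3+3+1 = 19 ballots, Chen on 2. Larsen wins 19–2.
Kaur vs Chen: Kaur, 15–6.
No nominee is unbeaten: Singh loses to Larsen; Mbeki loses to Singh; Larsen loses to Mbeki; Kaur loses to Singh; Chen loses to Singh. In particular Singh → Mbeki → Larsen → Singh is a majority cycle — no Condorcet winner exists.

none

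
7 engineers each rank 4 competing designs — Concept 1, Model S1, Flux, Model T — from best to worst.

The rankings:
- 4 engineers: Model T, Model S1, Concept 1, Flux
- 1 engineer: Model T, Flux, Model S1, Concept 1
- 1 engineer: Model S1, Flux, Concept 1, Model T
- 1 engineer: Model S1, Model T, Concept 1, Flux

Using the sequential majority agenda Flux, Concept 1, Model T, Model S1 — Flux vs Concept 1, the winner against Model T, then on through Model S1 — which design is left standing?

Round 1: Flux vs Concept 1 — 2–5, Concept 1 advances.
Round 2: Concept 1 vs Model T — 1–6, Model T advances.
Round 3: Model T vs Model S1 — 5–2, Model T advances.
Model T survives the agenda.

Model T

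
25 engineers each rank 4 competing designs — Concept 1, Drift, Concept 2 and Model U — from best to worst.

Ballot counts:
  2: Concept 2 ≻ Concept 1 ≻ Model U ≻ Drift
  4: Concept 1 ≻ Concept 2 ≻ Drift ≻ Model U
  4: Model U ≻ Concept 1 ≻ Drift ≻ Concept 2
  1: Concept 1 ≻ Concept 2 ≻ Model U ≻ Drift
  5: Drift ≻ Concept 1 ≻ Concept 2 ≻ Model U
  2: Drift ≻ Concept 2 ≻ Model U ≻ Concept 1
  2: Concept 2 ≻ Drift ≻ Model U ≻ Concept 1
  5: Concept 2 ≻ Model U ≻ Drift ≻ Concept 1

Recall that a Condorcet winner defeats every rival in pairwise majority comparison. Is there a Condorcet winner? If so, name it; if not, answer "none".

none

Head-to-head results (25 engineers):
Concept 1–Drift: Drift 14–11.
Concept 1–Concept 2: Concept 1 14–11.
Concept 1–Model U: Model U 13–12.
Drift–Concept 2: Concept 2 14–11.
Drift vs Model U: Drift preferred on 4+5+2+2 = 13 ballots; Drift wins 13–12.
Concept 2–Model U: Concept 2 21–4.
Each design drops at least one matchup (Concept 1 loses to Drift; Drift loses to Concept 2; Concept 2 loses to Concept 1; Model U loses to Drift); the cycle Concept 1 > Concept 2 > Drift > Concept 1 rules out a Condorcet winner.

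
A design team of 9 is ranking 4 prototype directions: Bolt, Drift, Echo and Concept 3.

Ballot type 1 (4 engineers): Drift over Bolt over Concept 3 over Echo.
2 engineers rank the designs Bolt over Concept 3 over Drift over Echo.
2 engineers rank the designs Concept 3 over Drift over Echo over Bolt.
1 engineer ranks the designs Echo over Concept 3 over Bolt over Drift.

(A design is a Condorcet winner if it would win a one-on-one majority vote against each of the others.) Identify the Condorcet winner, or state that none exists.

Pairwise majorities:
Bolt vs Drift: Bolt is ranked higher on 2+1 = 3 ballots, Drift on 6. Drift wins 6–3.
Bolt–Echo: Bolt 6–3.
Bolt vs Concept 3: Bolt wins 6–3.
Drift vs Echo: Drift, 8–1.
Drift–Concept 3: Concept 3 5–4.
Echo vs Concept 3: Echo preferred on 1 ballot; Concept 3 wins 8–1.
Each design drops at least one matchup (Bolt loses to Drift; Drift loses to Concept 3; Echo loses to Bolt; Concept 3 loses to Bolt); the cycle Bolt > Concept 3 > Drift > Bolt rules out a Condorcet winner.

none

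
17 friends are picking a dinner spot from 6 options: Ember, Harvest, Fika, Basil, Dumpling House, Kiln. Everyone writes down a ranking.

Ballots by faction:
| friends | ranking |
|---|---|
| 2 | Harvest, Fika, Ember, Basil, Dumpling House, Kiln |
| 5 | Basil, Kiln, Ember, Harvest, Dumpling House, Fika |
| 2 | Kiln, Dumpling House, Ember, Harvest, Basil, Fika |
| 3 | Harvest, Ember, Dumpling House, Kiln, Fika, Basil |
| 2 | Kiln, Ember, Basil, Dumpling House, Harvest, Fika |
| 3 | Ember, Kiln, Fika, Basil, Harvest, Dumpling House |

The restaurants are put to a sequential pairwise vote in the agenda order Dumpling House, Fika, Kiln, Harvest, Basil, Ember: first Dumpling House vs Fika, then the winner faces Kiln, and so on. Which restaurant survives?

Round 1: Dumpling House vs Fika — 12–5, Dumpling House advances.
Round 2: Dumpling House vs Kiln — 5–12, Kiln advances.
Round 3: Kiln vs Harvest — 12–5, Kiln advances.
Round 4: Kiln vs Basil — 10–7, Kiln advances.
Round 5: Kiln vs Ember — 9–8, Kiln advances.
Kiln survives the agenda.

Kiln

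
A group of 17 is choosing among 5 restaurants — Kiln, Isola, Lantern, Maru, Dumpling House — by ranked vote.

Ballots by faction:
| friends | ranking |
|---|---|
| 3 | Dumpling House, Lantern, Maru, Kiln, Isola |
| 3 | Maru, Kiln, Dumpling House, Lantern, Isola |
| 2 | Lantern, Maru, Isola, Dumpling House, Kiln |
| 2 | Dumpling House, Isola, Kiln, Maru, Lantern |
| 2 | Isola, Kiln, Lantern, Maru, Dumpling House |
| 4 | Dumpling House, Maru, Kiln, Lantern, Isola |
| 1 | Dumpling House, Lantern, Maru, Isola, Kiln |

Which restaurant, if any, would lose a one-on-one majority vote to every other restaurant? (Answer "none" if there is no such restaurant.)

Isola

Head-to-head results (17 friends):
Kiln vs Isola: 3+3+4 = 10 for Kiln, 7 for Isola — Kiln by 10–7.
Kiln vs Lantern: 11 to 6, Kiln.
Kiln vs Maru: Kiln is ranked higher on 2+2 = 4 ballots, Maru on 13. Maru wins 13–4.
Kiln–Dumpling House: Dumpling House 12–5.
Isola–Lantern: Lantern 13–4.
Isola vs Maru: 2+2 = 4 for Isola, 13 for Maru — Maru by 13–4.
Isola vs Dumpling House: 4 to 13, Dumpling House.
Lantern vs Maru: Maru wins 9–8.
Lantern vs Dumpling House: Dumpling House wins 13–4.
Maru vs Dumpling House: Maru is ranked higher on 3+2+2 = 7 ballots, Dumpling House on 10. Dumpling House wins 10–7.
Isola is beaten in every head-to-head and is the Condorcet loser.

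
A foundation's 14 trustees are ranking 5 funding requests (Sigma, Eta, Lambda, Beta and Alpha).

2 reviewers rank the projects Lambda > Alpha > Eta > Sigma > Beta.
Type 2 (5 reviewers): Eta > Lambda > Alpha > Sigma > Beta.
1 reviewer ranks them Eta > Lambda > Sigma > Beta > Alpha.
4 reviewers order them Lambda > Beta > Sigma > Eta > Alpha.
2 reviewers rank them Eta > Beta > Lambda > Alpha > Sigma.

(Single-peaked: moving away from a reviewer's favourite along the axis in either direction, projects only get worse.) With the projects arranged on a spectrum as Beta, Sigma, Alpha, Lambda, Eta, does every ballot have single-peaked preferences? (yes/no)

Axis positions: Beta=1, Sigma=2, Alpha=3, Lambda=4, Eta=5.
Type 1 (peak Lambda at position 4): ranking walks positions 4-3-5-2-1, expanding outward from the peak — single-peaked.
Type 2 (peak Eta at position 5): ranking walks positions 5-4-3-2-1, expanding outward from the peak — single-peaked.
Type 3: ranking walks positions 5-4-2-1-3; Sigma is ranked above Alpha even though Alpha lies between Sigma and the peak Eta on the axis — preferences dip and rise again. Not single-peaked.
Type 4: ranking walks positions 4-1-2-5-3; Beta is ranked above Alpha even though Alpha lies between Beta and the peak Lambda on the axis — preferences dip and rise again. Not single-peaked.
Type 5: ranking walks positions 5-1-4-3-2; Beta is ranked above Lambda even though Lambda lies between Beta and the peak Eta on the axis — preferences dip and rise again. Not single-peaked.
Type 3 violates single-peakedness, so the profile is not single-peaked on this axis.

no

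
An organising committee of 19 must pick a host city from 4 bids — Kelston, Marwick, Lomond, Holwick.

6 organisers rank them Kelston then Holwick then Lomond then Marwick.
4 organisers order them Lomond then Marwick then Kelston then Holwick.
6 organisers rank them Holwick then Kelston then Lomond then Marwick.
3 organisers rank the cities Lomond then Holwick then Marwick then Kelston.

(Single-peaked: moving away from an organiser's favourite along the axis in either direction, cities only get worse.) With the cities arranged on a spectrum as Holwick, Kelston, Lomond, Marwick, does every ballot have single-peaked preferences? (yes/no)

no

Axis positions: Holwick=1, Kelston=2, Lomond=3, Marwick=4.
Faction 1 (peak Kelston at position 2): ranking walks positions 2-1-3-4, expanding outward from the peak — single-peaked.
Faction 2 (peak Lomond at position 3): ranking walks positions 3-4-2-1, expanding outward from the peak — single-peaked.
Faction 3 (peak Holwick at position 1): ranking walks positions 1-2-3-4, expanding outward from the peak — single-peaked.
Faction 4: ranking walks positions 3-1-4-2; Holwick is ranked above Kelston even though Kelston lies between Holwick and the peak Lomond on the axis — preferences dip and rise again. Not single-peaked.
Faction 4 violates single-peakedness, so the profile is not single-peaked on this axis.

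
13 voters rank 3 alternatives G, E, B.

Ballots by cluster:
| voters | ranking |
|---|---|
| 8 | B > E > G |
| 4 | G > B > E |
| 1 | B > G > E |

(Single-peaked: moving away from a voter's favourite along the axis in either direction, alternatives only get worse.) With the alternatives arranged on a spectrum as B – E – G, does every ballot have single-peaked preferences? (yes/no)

Axis positions: B=1, E=2, G=3.
Cluster 1 (peak B at position 1): ranking walks positions 1-2-3, expanding outward from the peak — single-peaked.
Cluster 2: ranking walks positions 3-1-2; B is ranked above E even though E lies between B and the peak G on the axis — preferences dip and rise again. Not single-peaked.
Cluster 3: ranking walks positions 1-3-2; G is ranked above E even though E lies between G and the peak B on the axis — preferences dip and rise again. Not single-peaked.
Cluster 2 violates single-peakedness, so the profile is not single-peaked on this axis.

no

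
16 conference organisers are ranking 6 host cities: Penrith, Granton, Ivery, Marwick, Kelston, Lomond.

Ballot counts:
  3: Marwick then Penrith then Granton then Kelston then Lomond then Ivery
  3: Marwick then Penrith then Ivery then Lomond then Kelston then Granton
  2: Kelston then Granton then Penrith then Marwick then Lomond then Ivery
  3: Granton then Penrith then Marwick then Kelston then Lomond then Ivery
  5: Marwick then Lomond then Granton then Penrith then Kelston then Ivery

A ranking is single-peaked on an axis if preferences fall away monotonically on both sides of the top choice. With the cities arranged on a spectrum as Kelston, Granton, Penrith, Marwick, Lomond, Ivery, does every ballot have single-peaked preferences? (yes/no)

Axis positions: Kelston=1, Granton=2, Penrith=3, Marwick=4, Lomond=5, Ivery=6.
Bloc 1 (peak Marwick at position 4): ranking walks positions 4-3-2-1-5-6, expanding outward from the peak — single-peaked.
Bloc 2: ranking walks positions 4-3-6-5-1-2; Ivery is ranked above Lomond even though Lomond lies between Ivery and the peak Marwick on the axis — preferences dip and rise again. Not single-peaked.
Bloc 3 (peak Kelston at position 1): ranking walks positions 1-2-3-4-5-6, expanding outward from the peak — single-peaked.
Bloc 4 (peak Granton at position 2): ranking walks positions 2-3-4-1-5-6, expanding outward from the peak — single-peaked.
Bloc 5: ranking walks positions 4-5-2-3-1-6; Granton is ranked above Penrith even though Penrith lies between Granton and the peak Marwick on the axis — preferences dip and rise again. Not single-peaked.
Bloc 2 violates single-peakedness, so the profile is not single-peaked on this axis.

no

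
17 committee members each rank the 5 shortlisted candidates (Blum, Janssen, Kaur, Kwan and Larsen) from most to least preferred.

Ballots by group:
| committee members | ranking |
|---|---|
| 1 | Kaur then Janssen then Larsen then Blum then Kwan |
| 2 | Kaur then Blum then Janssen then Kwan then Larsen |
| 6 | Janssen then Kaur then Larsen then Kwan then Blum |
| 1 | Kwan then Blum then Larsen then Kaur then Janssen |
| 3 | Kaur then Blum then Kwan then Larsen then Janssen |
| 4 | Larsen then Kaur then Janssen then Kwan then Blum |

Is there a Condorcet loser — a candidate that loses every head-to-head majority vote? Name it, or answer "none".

Head-to-head results (17 committee members):
Blum vs Janssen: Janssen, 11–6.
Blum vs Kaur: 1 to 16, Kaur.
Blum vs Kwan: 1+2+3 = 6 for Blum, 11 for Kwan — Kwan by 11–6.
Blum–Larsen: Larsen 11–6.
Janssen vs Kaur: Janssen is ranked higher on 6 ballots, Kaur on 11. Kaur wins 11–6.
Janssen vs Kwan: Janssen preferred on 1+2+6+4 = 13 ballots; Janssen wins 13–4.
Janssen vs Larsen: 9 to 8, Janssen.
Kaur vs Kwan: Kaur is ranked higher on 1+2+6+3+4 = 16 ballots, Kwan on 1. Kaur wins 16–1.
Kaur vs Larsen: Kaur wins 12–5.
Kwan vs Larsen: Larsen, 11–6.
Only Blum has no wins; Blum is the Condorcet loser.

Blum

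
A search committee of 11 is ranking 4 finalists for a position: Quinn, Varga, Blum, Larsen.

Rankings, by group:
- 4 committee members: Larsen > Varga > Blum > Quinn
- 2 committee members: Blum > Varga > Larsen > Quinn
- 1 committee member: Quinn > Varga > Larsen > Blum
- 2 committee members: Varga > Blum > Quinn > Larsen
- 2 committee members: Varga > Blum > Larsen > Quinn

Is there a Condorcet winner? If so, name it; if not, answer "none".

Varga

Head-to-head results (11 committee members):
Quinn vs Varga: 1 for Quinn, 10 for Varga — Varga by 10–1.
Quinn vs Blum: 1 for Quinn, 10 for Blum — Blum by 10–1.
Quinn vs Larsen: Quinn preferred on 1+2 = 3 ballots; Larsen wins 8–3.
Varga vs Blum: Varga preferred on 4+1+2+2 = 9 ballots; Varga wins 9–2.
Varga vs Larsen: 2+1+2+2 = 7 for Varga, 4 for Larsen — Varga by 7–4.
Blum vs Larsen: Blum preferred on 2+2+2 = 6 ballots; Blum wins 6–5.
Varga defeats every rival head-to-head and is the Condorcet winner.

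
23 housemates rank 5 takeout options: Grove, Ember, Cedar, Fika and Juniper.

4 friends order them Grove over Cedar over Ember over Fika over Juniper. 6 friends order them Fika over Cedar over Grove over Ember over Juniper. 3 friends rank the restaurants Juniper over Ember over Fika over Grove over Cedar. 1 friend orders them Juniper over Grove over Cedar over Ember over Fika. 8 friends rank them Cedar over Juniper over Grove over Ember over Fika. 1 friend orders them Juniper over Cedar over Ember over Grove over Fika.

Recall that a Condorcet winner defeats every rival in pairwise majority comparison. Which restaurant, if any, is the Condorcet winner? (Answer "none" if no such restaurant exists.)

Cedar

Check each pair by majority over 23 ballots:
Grove–Ember: Grove 19–4.
Grove–Cedar: Cedar 15–8.
Grove–Fika: Grove 14–9.
Grove–Juniper: Juniper 13–10.
Ember vs Cedar: Cedar, 20–3.
Ember vs Fika: Ember, 17–6.
Ember–Juniper: Juniper 13–10.
Cedar vs Fika: Cedar, 14–9.
Cedar–Juniper: Cedar 18–5.
Fika vs Juniper: Juniper wins 13–10.
Cedar defeats every rival head-to-head and is the Condorcet winner.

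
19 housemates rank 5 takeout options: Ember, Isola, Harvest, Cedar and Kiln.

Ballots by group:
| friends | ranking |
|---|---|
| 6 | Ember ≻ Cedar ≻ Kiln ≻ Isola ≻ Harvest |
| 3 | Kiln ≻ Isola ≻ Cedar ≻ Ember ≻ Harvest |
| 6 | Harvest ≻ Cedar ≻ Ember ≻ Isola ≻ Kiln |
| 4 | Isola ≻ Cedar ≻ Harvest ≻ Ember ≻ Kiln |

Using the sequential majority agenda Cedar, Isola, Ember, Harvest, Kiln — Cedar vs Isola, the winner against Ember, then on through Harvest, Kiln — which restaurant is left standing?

Cedar

Round 1: Cedar vs Isola — 12–7, Cedar advances.
Round 2: Cedar vs Ember — 13–6, Cedar advances.
Round 3: Cedar vs Harvest — 13–6, Cedar advances.
Round 4: Cedar vs Kiln — 16–3, Cedar advances.
The agenda winner is Cedar.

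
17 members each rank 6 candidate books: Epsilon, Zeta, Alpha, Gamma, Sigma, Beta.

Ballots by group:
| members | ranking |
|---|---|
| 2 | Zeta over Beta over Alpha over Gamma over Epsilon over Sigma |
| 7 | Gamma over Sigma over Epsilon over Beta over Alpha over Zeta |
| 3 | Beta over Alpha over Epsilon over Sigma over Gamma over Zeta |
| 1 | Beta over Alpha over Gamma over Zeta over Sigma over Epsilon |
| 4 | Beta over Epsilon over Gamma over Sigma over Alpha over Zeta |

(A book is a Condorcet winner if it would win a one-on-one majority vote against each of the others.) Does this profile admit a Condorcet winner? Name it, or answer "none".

Pairwise majorities:
Epsilon vs Zeta: 14 to 3, Epsilon.
Epsilon vs Alpha: Epsilon preferred on 7+4 = 11 ballots; Epsilon wins 11–6.
Epsilon vs Gamma: Epsilon is ranked higher on 3+4 = 7 ballots, Gamma on 10. Gamma wins 10–7.
Epsilon vs Sigma: 9 to 8, Epsilon.
Epsilon vs Beta: Epsilon preferred on 7 ballots; Beta wins 10–7.
Zeta vs Alpha: Zeta preferred on 2 ballots; Alpha wins 15–2.
Zeta vs Gamma: 2 for Zeta, 15 for Gamma — Gamma by 15–2.
Zeta vs Sigma: 3 to 14, Sigma.
Zeta vs Beta: Zeta preferred on 2 ballots; Beta wins 15–2.
Alpha vs Gamma: Alpha is ranked higher on 2+3+1 = 6 ballots, Gamma on 11. Gamma wins 11–6.
Alpha vs Sigma: 2+3+1 = 6 for Alpha, 11 for Sigma — Sigma by 11–6.
Alpha vs Beta: Alpha is ranked higher on 0 ballots, Beta on 17. Beta wins 17–0.
Gamma vs Sigma: 14 to 3, Gamma.
Gamma vs Beta: Gamma is ranked higher on 7 ballots, Beta on 10. Beta wins 10–7.
Sigma vs Beta: 7 for Sigma, 10 for Beta — Beta by 10–7.
Beta wins every pairwise contest, so Beta is the Condorcet winner.

Beta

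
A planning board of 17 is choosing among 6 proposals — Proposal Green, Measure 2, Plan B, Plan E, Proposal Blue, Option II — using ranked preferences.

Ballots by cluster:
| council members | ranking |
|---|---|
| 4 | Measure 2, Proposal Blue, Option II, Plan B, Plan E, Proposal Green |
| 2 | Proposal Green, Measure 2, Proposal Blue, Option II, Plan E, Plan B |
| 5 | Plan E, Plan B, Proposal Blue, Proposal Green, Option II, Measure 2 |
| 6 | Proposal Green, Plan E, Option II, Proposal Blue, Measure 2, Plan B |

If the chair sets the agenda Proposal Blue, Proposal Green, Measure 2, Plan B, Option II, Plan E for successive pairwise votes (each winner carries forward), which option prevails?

Round 1: Proposal Blue vs Proposal Green — 9–8, Proposal Blue advances.
Round 2: Proposal Blue vs Measure 2 — 11–6, Proposal Blue advances.
Round 3: Proposal Blue vs Plan B — 12–5, Proposal Blue advances.
Round 4: Proposal Blue vs Option II — 11–6, Proposal Blue advances.
Round 5: Proposal Blue vs Plan E — 6–11, Plan E advances.
Plan E survives the agenda.

Plan E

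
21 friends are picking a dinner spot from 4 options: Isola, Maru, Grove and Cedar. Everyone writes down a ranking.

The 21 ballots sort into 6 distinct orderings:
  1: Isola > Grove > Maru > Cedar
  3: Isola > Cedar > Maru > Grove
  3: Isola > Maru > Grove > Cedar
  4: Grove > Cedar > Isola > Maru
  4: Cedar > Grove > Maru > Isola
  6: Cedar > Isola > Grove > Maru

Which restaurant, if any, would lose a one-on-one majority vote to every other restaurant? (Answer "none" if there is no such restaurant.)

Maru

Head-to-head results (21 friends):
Isola vs Maru: 17 to 4, Isola.
Isola–Grove: Isola 13–8.
Isola vs Cedar: 7 to 14, Cedar.
Maru vs Grove: Grove, 15–6.
Maru vs Cedar: 1+3 = 4 for Maru, 17 for Cedar — Cedar by 17–4.
Grove vs Cedar: Grove is ranked higher on 1+3+4 = 8 ballots, Cedar on 13. Cedar wins 13–8.
Maru loses to every other restaurant — it is the Condorcet loser.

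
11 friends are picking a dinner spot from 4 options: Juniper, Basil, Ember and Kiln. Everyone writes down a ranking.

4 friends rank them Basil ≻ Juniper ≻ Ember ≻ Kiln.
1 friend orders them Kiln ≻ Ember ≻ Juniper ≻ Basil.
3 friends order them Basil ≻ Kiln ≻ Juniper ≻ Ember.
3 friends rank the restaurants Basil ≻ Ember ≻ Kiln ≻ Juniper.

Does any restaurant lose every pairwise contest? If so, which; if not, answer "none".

Pairwise majorities:
Juniper vs Basil: Juniper preferred on 1 ballot; Basil wins 10–1.
Juniper vs Ember: 4+3 = 7 for Juniper, 4 for Ember — Juniper by 7–4.
Juniper vs Kiln: Kiln, 7–4.
Basil vs Ember: Basil wins 10–1.
Basil vs Kiln: Basil wins 10–1.
Ember vs Kiln: Ember, 7–4.
No restaurant is winless: Juniper beats Ember; Basil beats Juniper; Ember beats Kiln; Kiln beats Juniper. There is no Condorcet loser.

none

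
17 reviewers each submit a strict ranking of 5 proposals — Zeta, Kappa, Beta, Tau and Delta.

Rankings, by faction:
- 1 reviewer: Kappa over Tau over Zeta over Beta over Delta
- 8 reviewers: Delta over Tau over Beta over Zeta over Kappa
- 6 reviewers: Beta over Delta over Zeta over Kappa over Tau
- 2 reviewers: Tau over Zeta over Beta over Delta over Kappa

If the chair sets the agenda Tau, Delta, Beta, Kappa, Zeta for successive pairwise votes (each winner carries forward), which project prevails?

Round 1: Tau vs Delta — 3–14, Delta advances.
Round 2: Delta vs Beta — 8–9, Beta advances.
Round 3: Beta vs Kappa — 16–1, Beta advances.
Round 4: Beta vs Zeta — 14–3, Beta advances.
Beta survives the agenda.

Beta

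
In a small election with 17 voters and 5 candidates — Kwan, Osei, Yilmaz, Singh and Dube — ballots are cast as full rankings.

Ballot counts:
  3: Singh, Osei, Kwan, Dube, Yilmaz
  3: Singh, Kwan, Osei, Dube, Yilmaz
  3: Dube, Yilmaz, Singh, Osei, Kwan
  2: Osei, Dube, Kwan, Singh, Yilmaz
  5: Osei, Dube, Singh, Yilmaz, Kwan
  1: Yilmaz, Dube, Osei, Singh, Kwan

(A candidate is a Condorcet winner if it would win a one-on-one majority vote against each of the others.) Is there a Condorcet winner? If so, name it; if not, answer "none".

Check each pair by majority over 17 ballots:
Kwan vs Osei: 3 to 14, Osei.
Kwan vs Yilmaz: Yilmaz, 9–8.
Kwan vs Singh: Kwan preferred on 2 ballots; Singh wins 15–2.
Kwan vs Dube: Dube wins 11–6.
Osei vs Yilmaz: 13 to 4, Osei.
Osei vs Singh: 8 to 9, Singh.
Osei vs Dube: 13 to 4, Osei.
Yilmaz vs Singh: 4 to 13, Singh.
Yilmaz vs Dube: Dube, 16–1.
Singh vs Dube: 3+3 = 6 for Singh, 11 for Dube — Dube by 11–6.
No candidate is unbeaten: Kwan loses to Osei; Osei loses to Singh; Yilmaz loses to Osei; Singh loses to Dube; Dube loses to Osei. In particular Osei beats Dube beats Singh beats Osei is a majority cycle — no Condorcet winner exists.

none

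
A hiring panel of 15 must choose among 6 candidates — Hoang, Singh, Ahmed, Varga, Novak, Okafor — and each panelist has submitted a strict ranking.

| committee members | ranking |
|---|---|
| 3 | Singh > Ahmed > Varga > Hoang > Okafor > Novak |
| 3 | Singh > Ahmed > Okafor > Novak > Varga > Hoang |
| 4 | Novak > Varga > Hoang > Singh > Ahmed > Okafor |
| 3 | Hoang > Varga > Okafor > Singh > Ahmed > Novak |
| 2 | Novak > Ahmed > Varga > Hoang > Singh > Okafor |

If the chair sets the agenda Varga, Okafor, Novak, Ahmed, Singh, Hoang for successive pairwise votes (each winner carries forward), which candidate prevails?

Round 1: Varga vs Okafor — 12–3, Varga advances.
Round 2: Varga vs Novak — 6–9, Novak advances.
Round 3: Novak vs Ahmed — 6–9, Ahmed advances.
Round 4: Ahmed vs Singh — 2–13, Singh advances.
Round 5: Singh vs Hoang — 6–9, Hoang advances.
Hoang survives the agenda.

Hoang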